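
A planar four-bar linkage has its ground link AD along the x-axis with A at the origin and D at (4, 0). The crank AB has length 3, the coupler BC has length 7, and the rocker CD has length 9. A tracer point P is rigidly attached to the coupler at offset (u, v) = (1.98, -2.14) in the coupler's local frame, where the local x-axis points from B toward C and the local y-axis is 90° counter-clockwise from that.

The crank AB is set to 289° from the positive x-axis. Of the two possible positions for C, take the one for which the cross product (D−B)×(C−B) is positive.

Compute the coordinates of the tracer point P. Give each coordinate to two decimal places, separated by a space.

A=(0,0), D=(4.00,0)
B = A + 3.00·(cos289°, sin289°) = (0.9767, -2.8366)
|BD| = 4.1456
circle(B,7.00) ∩ circle(D,9.00): a=-1.7867, h=6.7682
  candidates: C₊=(-4.9572,0.8768) cross=28.058; C₋=(4.3047,-8.9948) cross=-28.058
  mode + wants cross > 0 → take C=(-4.9572,0.8768) (cross=28.058)
ex = (C−B)/|BC| = (-0.8477,0.5305); ey = (-0.5305,-0.8477)
P = B + 1.98·ex + -2.14·ey = (0.4335,0.0279)

0.43 0.03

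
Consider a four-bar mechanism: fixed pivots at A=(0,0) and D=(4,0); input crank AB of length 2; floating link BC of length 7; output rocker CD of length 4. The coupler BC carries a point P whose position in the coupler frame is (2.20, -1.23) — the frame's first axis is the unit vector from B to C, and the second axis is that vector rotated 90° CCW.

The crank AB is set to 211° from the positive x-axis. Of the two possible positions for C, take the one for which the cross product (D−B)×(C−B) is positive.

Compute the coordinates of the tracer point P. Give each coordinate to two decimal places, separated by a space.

A=(0,0), D=(4.00,0)
B = A + 2.00·(cos211°, sin211°) = (-1.7143, -1.0301)
|BD| = 5.8064
circle(B,7.00) ∩ circle(D,4.00): a=5.7449, h=3.9995
  candidates: C₊=(3.2299,3.9252) cross=23.223; C₋=(4.6490,-3.9470) cross=-23.223
  mode + wants cross > 0 → take C=(3.2299,3.9252) (cross=23.223)
ex = (C−B)/|BC| = (0.7063,0.7079); ey = (-0.7079,0.7063)
P = B + 2.20·ex + -1.23·ey = (0.7103,-0.3415)

0.71 -0.34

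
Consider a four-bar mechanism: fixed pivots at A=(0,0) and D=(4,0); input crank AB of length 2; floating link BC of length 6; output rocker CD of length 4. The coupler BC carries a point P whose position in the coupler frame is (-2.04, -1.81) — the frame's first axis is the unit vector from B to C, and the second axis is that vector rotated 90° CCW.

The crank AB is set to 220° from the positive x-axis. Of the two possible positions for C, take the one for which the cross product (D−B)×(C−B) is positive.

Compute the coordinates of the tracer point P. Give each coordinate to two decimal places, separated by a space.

A=(0,0), D=(4.00,0)
B = A + 2.00·(cos220°, sin220°) = (-1.5321, -1.2856)
|BD| = 5.6795
circle(B,6.00) ∩ circle(D,4.00): a=4.6005, h=3.8517
  candidates: C₊=(2.0771,3.5075) cross=21.876; C₋=(3.8208,-3.9960) cross=-21.876
  mode + wants cross > 0 → take C=(2.0771,3.5075) (cross=21.876)
ex = (C−B)/|BC| = (0.6015,0.7988); ey = (-0.7988,0.6015)
P = B + -2.04·ex + -1.81·ey = (-1.3133,-4.0040)

-1.31 -4.00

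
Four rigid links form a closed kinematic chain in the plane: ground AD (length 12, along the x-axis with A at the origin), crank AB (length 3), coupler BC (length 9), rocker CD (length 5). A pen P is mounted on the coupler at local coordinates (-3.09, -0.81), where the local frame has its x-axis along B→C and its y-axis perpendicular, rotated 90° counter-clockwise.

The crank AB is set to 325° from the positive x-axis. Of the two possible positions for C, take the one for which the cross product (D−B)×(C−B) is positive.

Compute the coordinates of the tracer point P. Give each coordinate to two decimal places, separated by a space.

A=(0,0), D=(12.00,0)
B = A + 3.00·(cos325°, sin325°) = (2.4575, -1.7207)
|BD| = 9.6964
circle(B,9.00) ∩ circle(D,5.00): a=7.7359, h=4.5996
  candidates: C₊=(9.2543,4.1787) cross=44.600; C₋=(10.8868,-4.8745) cross=-44.600
  mode + wants cross > 0 → take C=(9.2543,4.1787) (cross=44.600)
ex = (C−B)/|BC| = (0.7552,0.6555); ey = (-0.6555,0.7552)
P = B + -3.09·ex + -0.81·ey = (0.6548,-4.3579)

0.65 -4.36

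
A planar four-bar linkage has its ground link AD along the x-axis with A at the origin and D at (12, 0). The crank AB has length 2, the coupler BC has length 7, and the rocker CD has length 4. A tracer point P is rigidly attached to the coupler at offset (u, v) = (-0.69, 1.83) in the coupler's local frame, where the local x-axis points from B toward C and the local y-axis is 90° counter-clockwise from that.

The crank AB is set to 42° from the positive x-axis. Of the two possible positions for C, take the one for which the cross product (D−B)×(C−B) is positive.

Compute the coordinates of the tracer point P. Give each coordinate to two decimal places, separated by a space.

0.66 3.11

A=(0,0), D=(12.00,0)
B = A + 2.00·(cos42°, sin42°) = (1.4863, 1.3383)
|BD| = 10.5985
circle(B,7.00) ∩ circle(D,4.00): a=6.8561, h=1.4121
  candidates: C₊=(8.4658,1.8734) cross=14.966; C₋=(8.1092,-0.9283) cross=-14.966
  mode + wants cross > 0 → take C=(8.4658,1.8734) (cross=14.966)
ex = (C−B)/|BC| = (0.9971,0.0764); ey = (-0.0764,0.9971)
P = B + -0.69·ex + 1.83·ey = (0.6584,3.1102)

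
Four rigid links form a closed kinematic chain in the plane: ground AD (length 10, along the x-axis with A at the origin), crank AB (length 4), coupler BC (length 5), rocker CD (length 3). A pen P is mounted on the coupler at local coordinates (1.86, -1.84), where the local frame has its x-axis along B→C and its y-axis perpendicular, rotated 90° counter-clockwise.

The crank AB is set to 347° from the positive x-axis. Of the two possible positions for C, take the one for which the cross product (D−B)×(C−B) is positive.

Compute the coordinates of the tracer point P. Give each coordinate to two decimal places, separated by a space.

A=(0,0), D=(10.00,0)
B = A + 4.00·(cos347°, sin347°) = (3.8975, -0.8998)
|BD| = 6.1685
circle(B,5.00) ∩ circle(D,3.00): a=4.3812, h=2.4094
  candidates: C₊=(7.8803,2.1230) cross=14.863; C₋=(8.5832,-2.6444) cross=-14.863
  mode + wants cross > 0 → take C=(7.8803,2.1230) (cross=14.863)
ex = (C−B)/|BC| = (0.7966,0.6046); ey = (-0.6046,0.7966)
P = B + 1.86·ex + -1.84·ey = (6.4915,-1.2410)

6.49 -1.24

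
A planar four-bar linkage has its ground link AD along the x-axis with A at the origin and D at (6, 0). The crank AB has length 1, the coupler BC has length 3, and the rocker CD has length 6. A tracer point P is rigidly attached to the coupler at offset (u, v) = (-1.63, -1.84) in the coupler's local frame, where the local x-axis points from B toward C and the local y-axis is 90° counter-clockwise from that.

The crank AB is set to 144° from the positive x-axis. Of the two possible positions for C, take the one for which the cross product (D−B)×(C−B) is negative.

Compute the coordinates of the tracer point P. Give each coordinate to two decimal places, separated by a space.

A=(0,0), D=(6.00,0)
B = A + 1.00·(cos144°, sin144°) = (-0.8090, 0.5878)
|BD| = 6.8343
circle(B,3.00) ∩ circle(D,6.00): a=1.4419, h=2.6308
  candidates: C₊=(0.8538,3.0848) cross=17.980; C₋=(0.4012,-2.1573) cross=-17.980
  mode - wants cross < 0 → take C=(0.4012,-2.1573) (cross=-17.980)
ex = (C−B)/|BC| = (0.4034,-0.9150); ey = (0.9150,0.4034)
P = B + -1.63·ex + -1.84·ey = (-3.1502,1.3370)

-3.15 1.34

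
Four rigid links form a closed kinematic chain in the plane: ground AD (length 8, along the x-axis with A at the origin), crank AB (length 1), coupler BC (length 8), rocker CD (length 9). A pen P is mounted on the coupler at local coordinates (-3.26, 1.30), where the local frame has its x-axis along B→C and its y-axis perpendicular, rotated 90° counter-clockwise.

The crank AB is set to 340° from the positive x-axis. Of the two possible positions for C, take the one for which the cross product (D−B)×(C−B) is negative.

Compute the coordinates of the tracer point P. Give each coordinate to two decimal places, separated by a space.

1.06 3.17

A=(0,0), D=(8.00,0)
B = A + 1.00·(cos340°, sin340°) = (0.9397, -0.3420)
|BD| = 7.0686
circle(B,8.00) ∩ circle(D,9.00): a=2.3318, h=7.6526
  candidates: C₊=(2.8985,7.4145) cross=54.093; C₋=(3.6390,-7.8729) cross=-54.093
  mode - wants cross < 0 → take C=(3.6390,-7.8729) (cross=-54.093)
ex = (C−B)/|BC| = (0.3374,-0.9414); ey = (0.9414,0.3374)
P = B + -3.26·ex + 1.30·ey = (1.0635,3.1654)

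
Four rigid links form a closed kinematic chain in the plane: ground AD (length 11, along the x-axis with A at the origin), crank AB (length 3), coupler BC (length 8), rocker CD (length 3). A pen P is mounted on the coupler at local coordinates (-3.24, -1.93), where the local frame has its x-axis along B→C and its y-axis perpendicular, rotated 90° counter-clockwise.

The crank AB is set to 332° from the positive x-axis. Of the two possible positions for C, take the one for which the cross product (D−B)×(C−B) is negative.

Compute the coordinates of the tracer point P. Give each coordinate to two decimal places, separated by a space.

A=(0,0), D=(11.00,0)
B = A + 3.00·(cos332°, sin332°) = (2.6488, -1.4084)
|BD| = 8.4691
circle(B,8.00) ∩ circle(D,3.00): a=7.4816, h=2.8328
  candidates: C₊=(9.5552,2.6292) cross=23.992; C₋=(10.4974,-2.9576) cross=-23.992
  mode - wants cross < 0 → take C=(10.4974,-2.9576) (cross=-23.992)
ex = (C−B)/|BC| = (0.9811,-0.1936); ey = (0.1936,0.9811)
P = B + -3.24·ex + -1.93·ey = (-0.9036,-2.6745)

-0.90 -2.67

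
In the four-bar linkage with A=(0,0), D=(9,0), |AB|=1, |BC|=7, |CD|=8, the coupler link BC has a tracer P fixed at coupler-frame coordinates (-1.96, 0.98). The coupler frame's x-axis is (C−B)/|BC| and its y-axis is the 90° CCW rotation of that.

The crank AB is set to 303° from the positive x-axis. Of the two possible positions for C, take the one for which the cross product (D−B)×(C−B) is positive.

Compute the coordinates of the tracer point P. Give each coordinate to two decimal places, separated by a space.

-1.13 -2.26

A=(0,0), D=(9.00,0)
B = A + 1.00·(cos303°, sin303°) = (0.5446, -0.8387)
|BD| = 8.4969
circle(B,7.00) ∩ circle(D,8.00): a=3.3657, h=6.1377
  candidates: C₊=(3.2881,5.6013) cross=52.151; C₋=(4.4998,-6.6142) cross=-52.151
  mode + wants cross > 0 → take C=(3.2881,5.6013) (cross=52.151)
ex = (C−B)/|BC| = (0.3919,0.9200); ey = (-0.9200,0.3919)
P = B + -1.96·ex + 0.98·ey = (-1.1251,-2.2578)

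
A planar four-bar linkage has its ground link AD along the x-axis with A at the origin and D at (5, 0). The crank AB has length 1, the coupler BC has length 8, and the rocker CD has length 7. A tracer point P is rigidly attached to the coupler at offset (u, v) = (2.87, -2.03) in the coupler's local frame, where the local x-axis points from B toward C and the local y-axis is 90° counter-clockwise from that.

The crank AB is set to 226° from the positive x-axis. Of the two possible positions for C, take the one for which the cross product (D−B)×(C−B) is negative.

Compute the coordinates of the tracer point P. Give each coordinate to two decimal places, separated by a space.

A=(0,0), D=(5.00,0)
B = A + 1.00·(cos226°, sin226°) = (-0.6947, -0.7193)
|BD| = 5.7399
circle(B,8.00) ∩ circle(D,7.00): a=4.1766, h=6.8232
  candidates: C₊=(2.5939,6.5735) cross=39.165; C₋=(4.3041,-6.9653) cross=-39.165
  mode - wants cross < 0 → take C=(4.3041,-6.9653) (cross=-39.165)
ex = (C−B)/|BC| = (0.6248,-0.7807); ey = (0.7807,0.6248)
P = B + 2.87·ex + -2.03·ey = (-0.4863,-4.2285)

-0.49 -4.23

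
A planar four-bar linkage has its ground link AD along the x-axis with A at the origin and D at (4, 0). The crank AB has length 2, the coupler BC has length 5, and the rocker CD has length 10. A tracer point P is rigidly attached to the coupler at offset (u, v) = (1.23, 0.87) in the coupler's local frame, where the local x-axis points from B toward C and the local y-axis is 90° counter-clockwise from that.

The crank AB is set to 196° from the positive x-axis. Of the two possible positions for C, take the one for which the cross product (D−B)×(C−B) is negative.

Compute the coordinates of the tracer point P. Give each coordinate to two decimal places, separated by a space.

-1.95 -2.06

A=(0,0), D=(4.00,0)
B = A + 2.00·(cos196°, sin196°) = (-1.9225, -0.5513)
|BD| = 5.9481
circle(B,5.00) ∩ circle(D,10.00): a=-3.3304, h=3.7294
  candidates: C₊=(-5.5843,2.8534) cross=22.183; C₋=(-4.8930,-4.5733) cross=-22.183
  mode - wants cross < 0 → take C=(-4.8930,-4.5733) (cross=-22.183)
ex = (C−B)/|BC| = (-0.5941,-0.8044); ey = (0.8044,-0.5941)
P = B + 1.23·ex + 0.87·ey = (-1.9534,-2.0575)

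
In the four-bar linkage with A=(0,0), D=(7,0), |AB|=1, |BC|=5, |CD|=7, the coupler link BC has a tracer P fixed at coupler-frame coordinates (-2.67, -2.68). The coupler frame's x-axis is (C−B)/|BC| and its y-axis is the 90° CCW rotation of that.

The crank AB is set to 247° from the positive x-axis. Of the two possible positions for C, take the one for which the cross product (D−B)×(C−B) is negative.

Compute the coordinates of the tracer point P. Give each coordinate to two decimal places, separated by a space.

A=(0,0), D=(7.00,0)
B = A + 1.00·(cos247°, sin247°) = (-0.3907, -0.9205)
|BD| = 7.4478
circle(B,5.00) ∩ circle(D,7.00): a=2.1127, h=4.5317
  candidates: C₊=(1.1457,3.8376) cross=33.751; C₋=(2.2659,-5.1564) cross=-33.751
  mode - wants cross < 0 → take C=(2.2659,-5.1564) (cross=-33.751)
ex = (C−B)/|BC| = (0.5313,-0.8472); ey = (0.8472,0.5313)
P = B + -2.67·ex + -2.68·ey = (-4.0798,-0.0825)

-4.08 -0.08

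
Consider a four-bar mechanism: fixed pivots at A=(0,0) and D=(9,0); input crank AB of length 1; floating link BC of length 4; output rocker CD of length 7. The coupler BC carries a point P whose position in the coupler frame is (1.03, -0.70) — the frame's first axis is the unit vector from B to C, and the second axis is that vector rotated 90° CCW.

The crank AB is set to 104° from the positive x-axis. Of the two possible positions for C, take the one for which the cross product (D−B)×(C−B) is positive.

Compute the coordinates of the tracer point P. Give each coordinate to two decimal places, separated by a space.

A=(0,0), D=(9.00,0)
B = A + 1.00·(cos104°, sin104°) = (-0.2419, 0.9703)
|BD| = 9.2927
circle(B,4.00) ∩ circle(D,7.00): a=2.8708, h=2.7854
  candidates: C₊=(2.9040,3.4408) cross=25.884; C₋=(2.3223,-2.0997) cross=-25.884
  mode + wants cross > 0 → take C=(2.9040,3.4408) (cross=25.884)
ex = (C−B)/|BC| = (0.7865,0.6176); ey = (-0.6176,0.7865)
P = B + 1.03·ex + -0.70·ey = (1.0005,1.0559)

1.00 1.06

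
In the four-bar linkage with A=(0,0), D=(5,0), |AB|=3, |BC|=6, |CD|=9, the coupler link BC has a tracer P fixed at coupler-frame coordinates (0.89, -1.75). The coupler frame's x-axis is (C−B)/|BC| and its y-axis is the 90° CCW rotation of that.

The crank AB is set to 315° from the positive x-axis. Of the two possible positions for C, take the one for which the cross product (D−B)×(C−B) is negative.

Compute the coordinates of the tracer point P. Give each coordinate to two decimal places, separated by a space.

A=(0,0), D=(5.00,0)
B = A + 3.00·(cos315°, sin315°) = (2.1213, -2.1213)
|BD| = 3.5759
circle(B,6.00) ∩ circle(D,9.00): a=-4.5043, h=3.9638
  candidates: C₊=(-3.8562,-1.6024) cross=14.174; C₋=(0.8467,-7.9844) cross=-14.174
  mode - wants cross < 0 → take C=(0.8467,-7.9844) (cross=-14.174)
ex = (C−B)/|BC| = (-0.2124,-0.9772); ey = (0.9772,-0.2124)
P = B + 0.89·ex + -1.75·ey = (0.2222,-2.6192)

0.22 -2.62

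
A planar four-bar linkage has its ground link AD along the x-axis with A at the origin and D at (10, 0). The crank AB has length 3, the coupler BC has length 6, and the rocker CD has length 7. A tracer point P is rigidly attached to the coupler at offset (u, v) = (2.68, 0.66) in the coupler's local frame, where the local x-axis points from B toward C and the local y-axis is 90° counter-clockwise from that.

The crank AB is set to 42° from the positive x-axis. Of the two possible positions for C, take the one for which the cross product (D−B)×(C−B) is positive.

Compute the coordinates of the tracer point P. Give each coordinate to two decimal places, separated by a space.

A=(0,0), D=(10.00,0)
B = A + 3.00·(cos42°, sin42°) = (2.2294, 2.0074)
|BD| = 8.0257
circle(B,6.00) ∩ circle(D,7.00): a=3.2029, h=5.0736
  candidates: C₊=(6.5996,6.1186) cross=40.719; C₋=(4.0615,-3.7060) cross=-40.719
  mode + wants cross > 0 → take C=(6.5996,6.1186) (cross=40.719)
ex = (C−B)/|BC| = (0.7284,0.6852); ey = (-0.6852,0.7284)
P = B + 2.68·ex + 0.66·ey = (3.7292,4.3244)

3.73 4.32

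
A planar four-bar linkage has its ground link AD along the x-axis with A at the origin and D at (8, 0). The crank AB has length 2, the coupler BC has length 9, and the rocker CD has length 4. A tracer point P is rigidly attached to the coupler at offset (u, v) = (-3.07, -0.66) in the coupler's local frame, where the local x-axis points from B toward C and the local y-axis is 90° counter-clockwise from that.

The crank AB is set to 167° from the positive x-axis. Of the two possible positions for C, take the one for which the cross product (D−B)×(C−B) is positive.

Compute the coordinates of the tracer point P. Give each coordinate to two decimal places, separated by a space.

A=(0,0), D=(8.00,0)
B = A + 2.00·(cos167°, sin167°) = (-1.9487, 0.4499)
|BD| = 9.9589
circle(B,9.00) ∩ circle(D,4.00): a=8.2429, h=3.6132
  candidates: C₊=(6.4489,3.6870) cross=35.983; C₋=(6.1225,-3.5320) cross=-35.983
  mode + wants cross > 0 → take C=(6.4489,3.6870) (cross=35.983)
ex = (C−B)/|BC| = (0.9331,0.3597); ey = (-0.3597,0.9331)
P = B + -3.07·ex + -0.66·ey = (-4.5759,-1.2701)

-4.58 -1.27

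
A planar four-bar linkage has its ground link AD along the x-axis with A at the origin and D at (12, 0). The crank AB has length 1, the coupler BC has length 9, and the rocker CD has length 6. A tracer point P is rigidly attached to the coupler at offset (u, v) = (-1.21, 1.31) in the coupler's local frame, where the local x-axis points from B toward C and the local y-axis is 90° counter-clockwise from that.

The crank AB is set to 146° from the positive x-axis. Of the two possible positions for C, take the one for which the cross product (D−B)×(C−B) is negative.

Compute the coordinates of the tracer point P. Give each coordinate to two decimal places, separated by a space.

-1.30 2.28

A=(0,0), D=(12.00,0)
B = A + 1.00·(cos146°, sin146°) = (-0.8290, 0.5592)
|BD| = 12.8412
circle(B,9.00) ∩ circle(D,6.00): a=8.1728, h=3.7690
  candidates: C₊=(7.5001,3.9688) cross=48.399; C₋=(7.1719,-3.5622) cross=-48.399
  mode - wants cross < 0 → take C=(7.1719,-3.5622) (cross=-48.399)
ex = (C−B)/|BC| = (0.8890,-0.4579); ey = (0.4579,0.8890)
P = B + -1.21·ex + 1.31·ey = (-1.3048,2.2779)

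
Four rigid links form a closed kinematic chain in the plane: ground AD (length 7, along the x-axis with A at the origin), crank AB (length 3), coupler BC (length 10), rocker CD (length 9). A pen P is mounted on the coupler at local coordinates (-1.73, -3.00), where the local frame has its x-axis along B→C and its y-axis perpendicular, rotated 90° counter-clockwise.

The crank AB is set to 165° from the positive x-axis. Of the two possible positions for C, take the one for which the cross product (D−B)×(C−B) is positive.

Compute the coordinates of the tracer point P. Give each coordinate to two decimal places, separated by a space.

A=(0,0), D=(7.00,0)
B = A + 3.00·(cos165°, sin165°) = (-2.8978, 0.7765)
|BD| = 9.9282
circle(B,10.00) ∩ circle(D,9.00): a=5.9210, h=8.0587
  candidates: C₊=(3.6353,8.3474) cross=80.008; C₋=(2.3748,-7.7206) cross=-80.008
  mode + wants cross > 0 → take C=(3.6353,8.3474) (cross=80.008)
ex = (C−B)/|BC| = (0.6533,0.7571); ey = (-0.7571,0.6533)
P = B + -1.73·ex + -3.00·ey = (-1.7567,-2.4932)

-1.76 -2.49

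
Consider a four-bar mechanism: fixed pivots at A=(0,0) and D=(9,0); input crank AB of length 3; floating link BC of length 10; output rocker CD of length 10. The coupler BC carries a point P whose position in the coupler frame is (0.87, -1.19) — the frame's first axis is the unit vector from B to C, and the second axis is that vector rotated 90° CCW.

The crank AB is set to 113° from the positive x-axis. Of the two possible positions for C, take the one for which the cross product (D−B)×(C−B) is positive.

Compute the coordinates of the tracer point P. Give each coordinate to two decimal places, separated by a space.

A=(0,0), D=(9.00,0)
B = A + 3.00·(cos113°, sin113°) = (-1.1722, 2.7615)
|BD| = 10.5404
circle(B,10.00) ∩ circle(D,10.00): a=5.2702, h=8.4985
  candidates: C₊=(6.1405,9.5824) cross=89.578; C₋=(1.6873,-6.8209) cross=-89.578
  mode + wants cross > 0 → take C=(6.1405,9.5824) (cross=89.578)
ex = (C−B)/|BC| = (0.7313,0.6821); ey = (-0.6821,0.7313)
P = B + 0.87·ex + -1.19·ey = (0.2757,2.4847)

0.28 2.48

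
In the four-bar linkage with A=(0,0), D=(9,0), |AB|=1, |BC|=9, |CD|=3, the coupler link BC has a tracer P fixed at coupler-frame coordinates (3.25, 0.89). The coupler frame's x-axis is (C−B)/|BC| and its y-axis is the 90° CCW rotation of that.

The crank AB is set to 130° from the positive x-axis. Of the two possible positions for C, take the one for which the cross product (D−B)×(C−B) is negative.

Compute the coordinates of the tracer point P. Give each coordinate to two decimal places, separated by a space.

A=(0,0), D=(9.00,0)
B = A + 1.00·(cos130°, sin130°) = (-0.6428, 0.7660)
|BD| = 9.6732
circle(B,9.00) ∩ circle(D,3.00): a=8.5582, h=2.7851
  candidates: C₊=(8.1091,2.8647) cross=26.941; C₋=(7.6680,-2.6881) cross=-26.941
  mode - wants cross < 0 → take C=(7.6680,-2.6881) (cross=-26.941)
ex = (C−B)/|BC| = (0.9234,-0.3838); ey = (0.3838,0.9234)
P = B + 3.25·ex + 0.89·ey = (2.6999,0.3406)

2.70 0.34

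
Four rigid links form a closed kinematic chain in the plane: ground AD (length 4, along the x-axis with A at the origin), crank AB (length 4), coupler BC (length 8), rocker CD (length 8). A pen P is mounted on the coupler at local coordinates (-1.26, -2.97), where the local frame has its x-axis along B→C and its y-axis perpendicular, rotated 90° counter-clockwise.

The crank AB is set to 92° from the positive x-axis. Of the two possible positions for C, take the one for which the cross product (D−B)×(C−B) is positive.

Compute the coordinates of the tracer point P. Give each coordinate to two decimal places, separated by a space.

A=(0,0), D=(4.00,0)
B = A + 4.00·(cos92°, sin92°) = (-0.1396, 3.9976)
|BD| = 5.7547
circle(B,8.00) ∩ circle(D,8.00): a=2.8774, h=7.4646
  candidates: C₊=(7.1156,7.3684) cross=42.957; C₋=(-3.2552,-3.3708) cross=-42.957
  mode + wants cross > 0 → take C=(7.1156,7.3684) (cross=42.957)
ex = (C−B)/|BC| = (0.9069,0.4214); ey = (-0.4214,0.9069)
P = B + -1.26·ex + -2.97·ey = (-0.0309,0.7732)

-0.03 0.77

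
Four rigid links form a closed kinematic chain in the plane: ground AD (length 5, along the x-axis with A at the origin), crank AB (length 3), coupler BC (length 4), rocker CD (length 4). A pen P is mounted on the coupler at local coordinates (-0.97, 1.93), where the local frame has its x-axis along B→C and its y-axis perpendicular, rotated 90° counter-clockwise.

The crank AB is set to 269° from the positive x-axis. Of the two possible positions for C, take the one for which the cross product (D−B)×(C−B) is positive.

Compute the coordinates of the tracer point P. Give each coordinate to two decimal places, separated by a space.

A=(0,0), D=(5.00,0)
B = A + 3.00·(cos269°, sin269°) = (-0.0524, -2.9995)
|BD| = 5.8757
circle(B,4.00) ∩ circle(D,4.00): a=2.9378, h=2.7146
  candidates: C₊=(1.0880,0.8345) cross=15.950; C₋=(3.8596,-3.8340) cross=-15.950
  mode + wants cross > 0 → take C=(1.0880,0.8345) (cross=15.950)
ex = (C−B)/|BC| = (0.2851,0.9585); ey = (-0.9585,0.2851)
P = B + -0.97·ex + 1.93·ey = (-2.1788,-3.3791)

-2.18 -3.38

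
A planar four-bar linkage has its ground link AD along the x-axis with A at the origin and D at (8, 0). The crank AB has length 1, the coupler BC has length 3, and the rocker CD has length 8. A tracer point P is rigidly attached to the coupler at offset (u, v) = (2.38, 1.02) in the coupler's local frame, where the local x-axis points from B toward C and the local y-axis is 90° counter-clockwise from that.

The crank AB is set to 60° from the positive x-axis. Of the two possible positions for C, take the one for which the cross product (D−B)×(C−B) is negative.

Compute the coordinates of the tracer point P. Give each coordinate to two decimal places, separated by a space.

1.35 -1.58

A=(0,0), D=(8.00,0)
B = A + 1.00·(cos60°, sin60°) = (0.5000, 0.8660)
|BD| = 7.5498
circle(B,3.00) ∩ circle(D,8.00): a=0.1325, h=2.9971
  candidates: C₊=(0.9754,3.8281) cross=22.627; C₋=(0.2878,-2.1265) cross=-22.627
  mode - wants cross < 0 → take C=(0.2878,-2.1265) (cross=-22.627)
ex = (C−B)/|BC| = (-0.0707,-0.9975); ey = (0.9975,-0.0707)
P = B + 2.38·ex + 1.02·ey = (1.3491,-1.5802)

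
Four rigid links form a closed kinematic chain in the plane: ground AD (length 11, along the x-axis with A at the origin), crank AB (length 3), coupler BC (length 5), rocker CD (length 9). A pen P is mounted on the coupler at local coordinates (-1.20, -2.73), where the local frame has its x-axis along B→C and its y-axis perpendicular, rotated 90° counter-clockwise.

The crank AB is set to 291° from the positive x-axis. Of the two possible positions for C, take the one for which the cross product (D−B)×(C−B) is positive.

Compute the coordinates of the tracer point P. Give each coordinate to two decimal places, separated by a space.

3.45 -4.60

A=(0,0), D=(11.00,0)
B = A + 3.00·(cos291°, sin291°) = (1.0751, -2.8007)
|BD| = 10.3125
circle(B,5.00) ∩ circle(D,9.00): a=2.4411, h=4.3636
  candidates: C₊=(2.2394,2.0618) cross=45.000; C₋=(4.6096,-6.3374) cross=-45.000
  mode + wants cross > 0 → take C=(2.2394,2.0618) (cross=45.000)
ex = (C−B)/|BC| = (0.2329,0.9725); ey = (-0.9725,0.2329)
P = B + -1.20·ex + -2.73·ey = (3.4506,-4.6034)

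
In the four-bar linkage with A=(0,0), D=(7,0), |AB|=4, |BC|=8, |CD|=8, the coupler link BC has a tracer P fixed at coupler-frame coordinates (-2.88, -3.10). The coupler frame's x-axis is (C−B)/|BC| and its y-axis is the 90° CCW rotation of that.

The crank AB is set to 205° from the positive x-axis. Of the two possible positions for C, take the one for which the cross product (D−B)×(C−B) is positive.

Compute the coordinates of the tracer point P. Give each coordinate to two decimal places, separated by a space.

A=(0,0), D=(7.00,0)
B = A + 4.00·(cos205°, sin205°) = (-3.6252, -1.6905)
|BD| = 10.7589
circle(B,8.00) ∩ circle(D,8.00): a=5.3794, h=5.9213
  candidates: C₊=(0.7570,5.0025) cross=63.706; C₋=(2.6178,-6.6930) cross=-63.706
  mode + wants cross > 0 → take C=(0.7570,5.0025) (cross=63.706)
ex = (C−B)/|BC| = (0.5478,0.8366); ey = (-0.8366,0.5478)
P = B + -2.88·ex + -3.10·ey = (-2.6093,-5.7981)

-2.61 -5.80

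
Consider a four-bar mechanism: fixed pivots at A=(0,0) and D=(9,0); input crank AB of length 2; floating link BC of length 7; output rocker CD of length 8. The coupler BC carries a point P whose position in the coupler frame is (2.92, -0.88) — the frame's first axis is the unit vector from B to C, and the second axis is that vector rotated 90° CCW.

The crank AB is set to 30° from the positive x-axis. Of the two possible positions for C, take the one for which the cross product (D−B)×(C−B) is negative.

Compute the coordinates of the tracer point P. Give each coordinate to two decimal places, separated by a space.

A=(0,0), D=(9.00,0)
B = A + 2.00·(cos30°, sin30°) = (1.7321, 1.0000)
|BD| = 7.3364
circle(B,7.00) ∩ circle(D,8.00): a=2.6459, h=6.4807
  candidates: C₊=(5.2366,7.0595) cross=47.545; C₋=(3.4699,-5.7808) cross=-47.545
  mode - wants cross < 0 → take C=(3.4699,-5.7808) (cross=-47.545)
ex = (C−B)/|BC| = (0.2483,-0.9687); ey = (0.9687,0.2483)
P = B + 2.92·ex + -0.88·ey = (1.6045,-2.0471)

1.60 -2.05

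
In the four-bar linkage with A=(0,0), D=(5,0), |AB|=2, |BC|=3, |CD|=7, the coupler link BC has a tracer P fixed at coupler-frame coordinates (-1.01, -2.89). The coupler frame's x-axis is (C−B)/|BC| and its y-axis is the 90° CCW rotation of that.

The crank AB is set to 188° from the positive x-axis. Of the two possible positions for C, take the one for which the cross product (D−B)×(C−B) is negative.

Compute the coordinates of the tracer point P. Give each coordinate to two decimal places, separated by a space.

-5.03 -0.02

A=(0,0), D=(5.00,0)
B = A + 2.00·(cos188°, sin188°) = (-1.9805, -0.2783)
|BD| = 6.9861
circle(B,3.00) ∩ circle(D,7.00): a=0.6302, h=2.9331
  candidates: C₊=(-1.4677,2.6775) cross=20.491; C₋=(-1.2340,-3.1840) cross=-20.491
  mode - wants cross < 0 → take C=(-1.2340,-3.1840) (cross=-20.491)
ex = (C−B)/|BC| = (0.2489,-0.9685); ey = (0.9685,0.2489)
P = B + -1.01·ex + -2.89·ey = (-5.0310,-0.0193)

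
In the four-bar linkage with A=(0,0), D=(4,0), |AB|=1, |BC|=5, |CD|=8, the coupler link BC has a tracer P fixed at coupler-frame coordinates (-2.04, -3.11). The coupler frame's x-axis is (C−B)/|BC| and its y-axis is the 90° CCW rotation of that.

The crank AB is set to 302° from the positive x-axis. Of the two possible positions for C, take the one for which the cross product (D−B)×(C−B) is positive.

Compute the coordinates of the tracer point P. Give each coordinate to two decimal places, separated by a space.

3.82 0.88

A=(0,0), D=(4.00,0)
B = A + 1.00·(cos302°, sin302°) = (0.5299, -0.8480)
|BD| = 3.5722
circle(B,5.00) ∩ circle(D,8.00): a=-3.6727, h=3.3928
  candidates: C₊=(-3.8433,1.5759) cross=12.120; C₋=(-2.2323,-5.0158) cross=-12.120
  mode + wants cross > 0 → take C=(-3.8433,1.5759) (cross=12.120)
ex = (C−B)/|BC| = (-0.8746,0.4848); ey = (-0.4848,-0.8746)
P = B + -2.04·ex + -3.11·ey = (3.8218,0.8831)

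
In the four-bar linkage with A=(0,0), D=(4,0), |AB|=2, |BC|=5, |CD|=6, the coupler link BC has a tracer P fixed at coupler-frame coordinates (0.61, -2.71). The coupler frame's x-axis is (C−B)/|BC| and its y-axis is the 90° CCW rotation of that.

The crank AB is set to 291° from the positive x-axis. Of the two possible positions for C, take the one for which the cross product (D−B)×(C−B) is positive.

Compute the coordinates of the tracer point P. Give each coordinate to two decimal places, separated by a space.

2.92 -0.18

A=(0,0), D=(4.00,0)
B = A + 2.00·(cos291°, sin291°) = (0.7167, -1.8672)
|BD| = 3.7771
circle(B,5.00) ∩ circle(D,6.00): a=0.4324, h=4.9813
  candidates: C₊=(-1.3699,2.6766) cross=18.815; C₋=(3.5550,-5.9835) cross=-18.815
  mode + wants cross > 0 → take C=(-1.3699,2.6766) (cross=18.815)
ex = (C−B)/|BC| = (-0.4173,0.9088); ey = (-0.9088,-0.4173)
P = B + 0.61·ex + -2.71·ey = (2.9249,-0.1819)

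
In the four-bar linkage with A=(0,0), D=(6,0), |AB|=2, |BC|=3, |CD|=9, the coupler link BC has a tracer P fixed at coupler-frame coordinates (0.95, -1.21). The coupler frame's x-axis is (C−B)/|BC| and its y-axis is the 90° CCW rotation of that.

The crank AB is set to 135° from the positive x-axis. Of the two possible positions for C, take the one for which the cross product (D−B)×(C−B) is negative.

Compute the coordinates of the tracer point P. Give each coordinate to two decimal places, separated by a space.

-2.94 1.20

A=(0,0), D=(6.00,0)
B = A + 2.00·(cos135°, sin135°) = (-1.4142, 1.4142)
|BD| = 7.5479
circle(B,3.00) ∩ circle(D,9.00): a=-0.9956, h=2.8300
  candidates: C₊=(-1.8619,4.3806) cross=21.360; C₋=(-2.9224,-1.1791) cross=-21.360
  mode - wants cross < 0 → take C=(-2.9224,-1.1791) (cross=-21.360)
ex = (C−B)/|BC| = (-0.5027,-0.8644); ey = (0.8644,-0.5027)
P = B + 0.95·ex + -1.21·ey = (-2.9378,1.2013)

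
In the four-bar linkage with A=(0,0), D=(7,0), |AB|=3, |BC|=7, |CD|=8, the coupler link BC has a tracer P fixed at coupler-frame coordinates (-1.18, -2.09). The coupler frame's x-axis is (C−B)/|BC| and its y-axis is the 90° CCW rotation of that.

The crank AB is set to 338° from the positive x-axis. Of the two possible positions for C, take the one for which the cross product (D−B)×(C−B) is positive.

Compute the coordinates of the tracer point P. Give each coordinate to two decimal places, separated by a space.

A=(0,0), D=(7.00,0)
B = A + 3.00·(cos338°, sin338°) = (2.7816, -1.1238)
|BD| = 4.3656
circle(B,7.00) ∩ circle(D,8.00): a=0.4648, h=6.9846
  candidates: C₊=(1.4327,5.7450) cross=30.492; C₋=(5.0287,-7.7533) cross=-30.492
  mode + wants cross > 0 → take C=(1.4327,5.7450) (cross=30.492)
ex = (C−B)/|BC| = (-0.1927,0.9813); ey = (-0.9813,-0.1927)
P = B + -1.18·ex + -2.09·ey = (5.0598,-1.8790)

5.06 -1.88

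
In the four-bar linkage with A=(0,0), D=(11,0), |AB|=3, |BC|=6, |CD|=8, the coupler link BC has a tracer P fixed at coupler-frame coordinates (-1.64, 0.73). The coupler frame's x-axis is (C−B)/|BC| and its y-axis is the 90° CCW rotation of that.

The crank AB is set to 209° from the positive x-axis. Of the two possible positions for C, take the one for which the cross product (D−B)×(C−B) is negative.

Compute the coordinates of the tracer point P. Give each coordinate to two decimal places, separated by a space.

A=(0,0), D=(11.00,0)
B = A + 3.00·(cos209°, sin209°) = (-2.6239, -1.4544)
|BD| = 13.7013
circle(B,6.00) ∩ circle(D,8.00): a=5.8288, h=1.4229
  candidates: C₊=(3.0210,0.5792) cross=19.496; C₋=(3.3231,-2.2506) cross=-19.496
  mode - wants cross < 0 → take C=(3.3231,-2.2506) (cross=-19.496)
ex = (C−B)/|BC| = (0.9912,-0.1327); ey = (0.1327,0.9912)
P = B + -1.64·ex + 0.73·ey = (-4.1525,-0.5133)

-4.15 -0.51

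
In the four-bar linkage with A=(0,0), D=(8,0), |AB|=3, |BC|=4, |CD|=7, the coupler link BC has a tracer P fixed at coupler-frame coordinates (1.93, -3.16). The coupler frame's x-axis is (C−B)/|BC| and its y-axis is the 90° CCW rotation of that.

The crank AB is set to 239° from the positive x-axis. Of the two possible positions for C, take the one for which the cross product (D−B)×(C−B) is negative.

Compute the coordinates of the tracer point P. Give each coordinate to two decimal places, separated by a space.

A=(0,0), D=(8.00,0)
B = A + 3.00·(cos239°, sin239°) = (-1.5451, -2.5715)
|BD| = 9.8854
circle(B,4.00) ∩ circle(D,7.00): a=3.2736, h=2.2986
  candidates: C₊=(1.0178,0.4995) cross=22.723; C₋=(2.2137,-3.9394) cross=-22.723
  mode - wants cross < 0 → take C=(2.2137,-3.9394) (cross=-22.723)
ex = (C−B)/|BC| = (0.9397,-0.3420); ey = (0.3420,0.9397)
P = B + 1.93·ex + -3.16·ey = (-0.8121,-6.2010)

-0.81 -6.20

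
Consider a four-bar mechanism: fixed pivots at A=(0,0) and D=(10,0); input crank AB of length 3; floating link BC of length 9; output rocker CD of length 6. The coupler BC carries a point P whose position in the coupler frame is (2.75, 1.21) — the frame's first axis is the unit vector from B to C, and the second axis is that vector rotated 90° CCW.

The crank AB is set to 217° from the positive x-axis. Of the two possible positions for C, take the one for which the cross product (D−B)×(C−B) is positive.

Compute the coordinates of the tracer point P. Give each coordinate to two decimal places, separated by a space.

-0.82 0.76

A=(0,0), D=(10.00,0)
B = A + 3.00·(cos217°, sin217°) = (-2.3959, -1.8054)
|BD| = 12.5267
circle(B,9.00) ∩ circle(D,6.00): a=8.0595, h=4.0055
  candidates: C₊=(5.0021,3.3199) cross=50.176; C₋=(6.1568,-4.6076) cross=-50.176
  mode + wants cross > 0 → take C=(5.0021,3.3199) (cross=50.176)
ex = (C−B)/|BC| = (0.8220,0.5695); ey = (-0.5695,0.8220)
P = B + 2.75·ex + 1.21·ey = (-0.8245,0.7552)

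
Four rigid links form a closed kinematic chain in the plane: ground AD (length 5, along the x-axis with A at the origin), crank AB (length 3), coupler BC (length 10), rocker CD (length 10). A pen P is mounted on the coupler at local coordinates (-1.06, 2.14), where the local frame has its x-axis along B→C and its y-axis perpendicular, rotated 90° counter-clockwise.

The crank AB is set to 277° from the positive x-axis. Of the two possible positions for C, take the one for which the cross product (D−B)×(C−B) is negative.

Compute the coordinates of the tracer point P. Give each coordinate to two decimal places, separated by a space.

A=(0,0), D=(5.00,0)
B = A + 3.00·(cos277°, sin277°) = (0.3656, -2.9776)
|BD| = 5.5085
circle(B,10.00) ∩ circle(D,10.00): a=2.7543, h=9.6132
  candidates: C₊=(-2.5136,6.5989) cross=52.955; C₋=(7.8792,-9.5765) cross=-52.955
  mode - wants cross < 0 → take C=(7.8792,-9.5765) (cross=-52.955)
ex = (C−B)/|BC| = (0.7514,-0.6599); ey = (0.6599,0.7514)
P = B + -1.06·ex + 2.14·ey = (0.9813,-0.6702)

0.98 -0.67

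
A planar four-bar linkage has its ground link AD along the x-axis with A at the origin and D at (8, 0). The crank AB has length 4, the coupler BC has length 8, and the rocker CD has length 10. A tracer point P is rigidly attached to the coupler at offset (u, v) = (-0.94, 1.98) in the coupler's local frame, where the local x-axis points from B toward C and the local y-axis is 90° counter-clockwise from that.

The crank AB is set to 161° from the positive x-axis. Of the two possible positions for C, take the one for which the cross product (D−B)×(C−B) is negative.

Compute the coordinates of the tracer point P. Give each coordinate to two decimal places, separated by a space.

A=(0,0), D=(8.00,0)
B = A + 4.00·(cos161°, sin161°) = (-3.7821, 1.3023)
|BD| = 11.8538
circle(B,8.00) ∩ circle(D,10.00): a=4.4084, h=6.6758
  candidates: C₊=(1.3331,7.4533) cross=79.133; C₋=(-0.1337,-5.8174) cross=-79.133
  mode - wants cross < 0 → take C=(-0.1337,-5.8174) (cross=-79.133)
ex = (C−B)/|BC| = (0.4560,-0.8900); ey = (0.8900,0.4560)
P = B + -0.94·ex + 1.98·ey = (-2.4486,3.0418)

-2.45 3.04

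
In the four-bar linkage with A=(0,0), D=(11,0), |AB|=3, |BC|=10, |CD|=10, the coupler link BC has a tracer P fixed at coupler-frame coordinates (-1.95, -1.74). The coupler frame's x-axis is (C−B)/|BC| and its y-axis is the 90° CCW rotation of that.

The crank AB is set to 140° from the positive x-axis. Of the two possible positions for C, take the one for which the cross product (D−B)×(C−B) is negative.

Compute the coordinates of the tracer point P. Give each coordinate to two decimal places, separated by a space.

-4.83 2.57

A=(0,0), D=(11.00,0)
B = A + 3.00·(cos140°, sin140°) = (-2.2981, 1.9284)
|BD| = 13.4372
circle(B,10.00) ∩ circle(D,10.00): a=6.7186, h=7.4068
  candidates: C₊=(5.4139,8.2943) cross=99.526; C₋=(3.2880,-6.3659) cross=-99.526
  mode - wants cross < 0 → take C=(3.2880,-6.3659) (cross=-99.526)
ex = (C−B)/|BC| = (0.5586,-0.8294); ey = (0.8294,0.5586)
P = B + -1.95·ex + -1.74·ey = (-4.8306,2.5738)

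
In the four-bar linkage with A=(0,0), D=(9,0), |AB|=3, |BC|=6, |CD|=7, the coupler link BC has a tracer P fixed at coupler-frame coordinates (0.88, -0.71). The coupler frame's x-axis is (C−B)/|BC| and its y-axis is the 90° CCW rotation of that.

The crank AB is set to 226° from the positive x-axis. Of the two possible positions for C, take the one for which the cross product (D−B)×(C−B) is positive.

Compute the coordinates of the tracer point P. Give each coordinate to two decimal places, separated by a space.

A=(0,0), D=(9.00,0)
B = A + 3.00·(cos226°, sin226°) = (-2.0840, -2.1580)
|BD| = 11.2921
circle(B,6.00) ∩ circle(D,7.00): a=5.0704, h=3.2079
  candidates: C₊=(2.2799,1.9598) cross=36.224; C₋=(3.5061,-4.3378) cross=-36.224
  mode + wants cross > 0 → take C=(2.2799,1.9598) (cross=36.224)
ex = (C−B)/|BC| = (0.7273,0.6863); ey = (-0.6863,0.7273)
P = B + 0.88·ex + -0.71·ey = (-0.9567,-2.0705)

-0.96 -2.07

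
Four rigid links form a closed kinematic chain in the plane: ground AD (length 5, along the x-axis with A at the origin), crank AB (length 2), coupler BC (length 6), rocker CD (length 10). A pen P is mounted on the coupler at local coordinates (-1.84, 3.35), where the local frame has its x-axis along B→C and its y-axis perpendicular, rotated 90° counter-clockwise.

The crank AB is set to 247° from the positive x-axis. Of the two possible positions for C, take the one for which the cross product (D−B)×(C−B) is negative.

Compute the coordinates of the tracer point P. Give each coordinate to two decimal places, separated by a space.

2.70 -0.25

A=(0,0), D=(5.00,0)
B = A + 2.00·(cos247°, sin247°) = (-0.7815, -1.8410)
|BD| = 6.0675
circle(B,6.00) ∩ circle(D,10.00): a=-2.2402, h=5.5661
  candidates: C₊=(-4.6050,2.7829) cross=33.772; C₋=(-1.2272,-7.8244) cross=-33.772
  mode - wants cross < 0 → take C=(-1.2272,-7.8244) (cross=-33.772)
ex = (C−B)/|BC| = (-0.0743,-0.9972); ey = (0.9972,-0.0743)
P = B + -1.84·ex + 3.35·ey = (2.6960,-0.2550)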